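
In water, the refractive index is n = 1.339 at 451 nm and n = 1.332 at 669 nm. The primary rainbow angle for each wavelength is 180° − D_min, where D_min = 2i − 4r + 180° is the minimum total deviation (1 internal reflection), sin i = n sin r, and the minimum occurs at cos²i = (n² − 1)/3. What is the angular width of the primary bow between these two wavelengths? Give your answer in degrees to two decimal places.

At 451 nm (n = 1.339): cos²i = 0.26431 → i = 59.062°, r = 39.834°, D_min = 138.786°, rainbow angle = 41.214°.
At 669 nm (n = 1.332): cos²i = 0.25807 → i = 59.469°, r = 40.290°, D_min = 137.776°, rainbow angle = 42.224°.
Angular width = |41.214° − 42.224°| = 1.010°.

1.01°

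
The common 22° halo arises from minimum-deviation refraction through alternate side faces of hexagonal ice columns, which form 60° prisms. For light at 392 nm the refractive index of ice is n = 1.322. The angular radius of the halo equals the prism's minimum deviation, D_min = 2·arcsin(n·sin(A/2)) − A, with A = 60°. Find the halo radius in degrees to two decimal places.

22.75°

n·sin(A/2) = 1.322 × sin 30° = 1.322 × 0.5000 = 0.6610.
D_min = 2·arcsin(0.6610) − 60° = 2 × 41.376° − 60° = 22.752°.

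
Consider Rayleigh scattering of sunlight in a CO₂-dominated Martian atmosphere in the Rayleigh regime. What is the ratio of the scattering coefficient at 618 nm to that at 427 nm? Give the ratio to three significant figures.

Rayleigh scattering ∝ λ⁻⁴, so the ratio of coefficients is the inverse fourth power of the wavelength ratio.
σ(618)/σ(427) = (427/618)⁴ = (0.6909)⁴ = 0.2279.

0.228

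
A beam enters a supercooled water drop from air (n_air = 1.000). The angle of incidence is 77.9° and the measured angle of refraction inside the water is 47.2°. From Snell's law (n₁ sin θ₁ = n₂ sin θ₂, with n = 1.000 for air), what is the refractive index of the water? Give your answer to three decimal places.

n = sin θ_i / sin θ_r = sin 77.9° / sin 47.2° = 0.9778 / 0.7337 = 1.3326.

1.333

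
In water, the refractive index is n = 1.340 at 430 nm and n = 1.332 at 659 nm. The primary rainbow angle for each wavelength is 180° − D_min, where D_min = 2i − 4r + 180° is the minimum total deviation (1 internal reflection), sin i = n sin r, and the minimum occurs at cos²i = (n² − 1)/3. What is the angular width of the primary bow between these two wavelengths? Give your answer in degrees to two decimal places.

1.15°

At 430 nm (n = 1.340): cos²i = 0.26520 → i = 59.004°, r = 39.770°, D_min = 138.929°, rainbow angle = 41.071°.
At 659 nm (n = 1.332): cos²i = 0.25807 → i = 59.469°, r = 40.290°, D_min = 137.776°, rainbow angle = 42.224°.
Angular width = |41.071° − 42.224°| = 1.153°.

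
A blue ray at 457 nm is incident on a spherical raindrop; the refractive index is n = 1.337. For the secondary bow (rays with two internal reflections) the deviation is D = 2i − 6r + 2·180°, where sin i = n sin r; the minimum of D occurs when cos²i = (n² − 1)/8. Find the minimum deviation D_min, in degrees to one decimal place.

cos²i = (1.78757 − 1)/8 = 0.09845; i = arccos(0.31376) = 71.714°.
sin r = sin 71.714°/1.337 = 0.71017; r = 45.249°.
D_min = 2·71.714° − 6·45.249° + 360° = 231.934°.

231.9°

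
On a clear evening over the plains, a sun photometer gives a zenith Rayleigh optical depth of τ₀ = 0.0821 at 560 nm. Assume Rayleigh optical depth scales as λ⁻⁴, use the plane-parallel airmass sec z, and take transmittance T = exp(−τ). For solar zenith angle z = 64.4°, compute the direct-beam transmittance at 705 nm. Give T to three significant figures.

0.927

sec 64.4° = 2.3144.
τ = 0.0821 × (560/705)⁴ × 2.3144 = 0.0821 × 0.3981 × 2.3144 = 0.0756.
T = exp(−0.0756) = 0.9271.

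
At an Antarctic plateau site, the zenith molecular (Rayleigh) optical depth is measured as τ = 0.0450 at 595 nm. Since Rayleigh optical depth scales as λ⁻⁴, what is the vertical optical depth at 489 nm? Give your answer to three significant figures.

0.0986

τ(489 nm) = τ(595 nm) × (595/489)⁴ = 0.0450 × (1.2168)⁴ = 0.0450 × 2.1920 = 0.0986.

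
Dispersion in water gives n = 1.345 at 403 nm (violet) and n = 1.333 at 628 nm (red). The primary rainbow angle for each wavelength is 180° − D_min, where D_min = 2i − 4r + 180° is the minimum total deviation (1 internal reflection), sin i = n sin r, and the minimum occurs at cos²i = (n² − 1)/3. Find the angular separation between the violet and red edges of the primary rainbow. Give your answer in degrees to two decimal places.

At 403 nm (n = 1.345): cos²i = 0.26967 → i = 58.715°, r = 39.448°, D_min = 139.635°, rainbow angle = 40.365°.
At 628 nm (n = 1.333): cos²i = 0.25896 → i = 59.410°, r = 40.225°, D_min = 137.922°, rainbow angle = 42.078°.
Angular width = |40.365° − 42.078°| = 1.713°.

1.71°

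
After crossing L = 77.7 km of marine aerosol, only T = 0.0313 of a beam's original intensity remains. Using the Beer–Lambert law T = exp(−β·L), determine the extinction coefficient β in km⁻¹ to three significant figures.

0.0446 km⁻¹

Beer–Lambert: T = exp(−βL) ⇒ β = −ln(T)/L = −ln(0.0313)/77.7 = 3.4641/77.7 = 0.04458 km⁻¹.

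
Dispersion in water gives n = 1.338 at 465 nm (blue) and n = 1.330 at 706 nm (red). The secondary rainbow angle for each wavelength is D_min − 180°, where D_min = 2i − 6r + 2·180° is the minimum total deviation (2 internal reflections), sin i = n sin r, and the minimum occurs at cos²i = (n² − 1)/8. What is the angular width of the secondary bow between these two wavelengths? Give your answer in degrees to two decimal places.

2.09°

At 465 nm (n = 1.338): cos²i = 0.09878 → i = 71.682°, r = 45.195°, D_min = 232.193°, rainbow angle = 52.193°.
At 706 nm (n = 1.330): cos²i = 0.09611 → i = 71.940°, r = 45.630°, D_min = 230.101°, rainbow angle = 50.101°.
Angular width = |52.193° − 50.101°| = 2.092°.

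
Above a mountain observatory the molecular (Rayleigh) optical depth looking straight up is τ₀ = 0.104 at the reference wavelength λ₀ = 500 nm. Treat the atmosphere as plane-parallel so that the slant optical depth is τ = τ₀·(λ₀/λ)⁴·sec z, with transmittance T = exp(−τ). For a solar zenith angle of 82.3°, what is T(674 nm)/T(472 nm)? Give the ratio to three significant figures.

Airmass: sec 82.3° = 7.4635.
τ(674 nm) = 0.104 × (500/674)⁴ × 7.4635 = 0.104 × 0.3029 × 7.4635 = 0.2351.
τ(472 nm) = 0.104 × (500/472)⁴ × 7.4635 = 0.104 × 1.2593 × 7.4635 = 0.9774.
T(674)/T(472) = exp(τ_B − τ_A) = exp(0.7424) = 2.1009.

2.10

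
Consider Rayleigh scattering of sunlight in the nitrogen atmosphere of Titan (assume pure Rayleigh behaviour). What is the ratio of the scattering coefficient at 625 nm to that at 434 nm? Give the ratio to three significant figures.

0.233

Rayleigh scattering ∝ λ⁻⁴, so the ratio of coefficients is the inverse fourth power of the wavelength ratio.
σ(625)/σ(434) = (434/625)⁴ = (0.6944)⁴ = 0.2325.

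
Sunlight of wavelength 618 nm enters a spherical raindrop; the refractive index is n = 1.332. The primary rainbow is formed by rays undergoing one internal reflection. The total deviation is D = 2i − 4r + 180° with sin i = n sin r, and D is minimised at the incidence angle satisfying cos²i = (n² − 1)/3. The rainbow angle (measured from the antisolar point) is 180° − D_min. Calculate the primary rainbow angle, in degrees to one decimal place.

42.2°

cos²i = (1.77422 − 1)/3 = 0.25807; i = arccos(0.50801) = 59.469°.
sin r = sin 59.469°/1.332 = 0.64666; r = 40.290°.
D_min = 2·59.469° − 4·40.290° + 180° = 137.776°.
Rainbow angle = 180° − D_min = 42.224°.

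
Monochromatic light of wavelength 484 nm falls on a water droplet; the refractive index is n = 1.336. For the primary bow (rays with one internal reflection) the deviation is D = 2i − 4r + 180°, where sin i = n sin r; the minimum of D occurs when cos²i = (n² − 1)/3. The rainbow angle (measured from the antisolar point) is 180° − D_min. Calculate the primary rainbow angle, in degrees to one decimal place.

41.6°

cos²i = (1.78490 − 1)/3 = 0.26163; i = arccos(0.51150) = 59.236°.
sin r = sin 59.236°/1.336 = 0.64318; r = 40.029°.
D_min = 2·59.236° − 4·40.029° + 180° = 138.356°.
Rainbow angle = 180° − D_min = 41.644°.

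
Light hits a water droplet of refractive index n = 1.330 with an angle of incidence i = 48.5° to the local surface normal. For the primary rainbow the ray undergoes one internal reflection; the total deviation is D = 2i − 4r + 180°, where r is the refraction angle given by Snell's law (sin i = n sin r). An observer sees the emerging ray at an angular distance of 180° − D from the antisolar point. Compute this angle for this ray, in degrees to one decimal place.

sin r = sin 48.5° / 1.330 = 0.7490/1.330 = 0.5631; r = 34.27°.
D = 2·48.5° − 4·34.27° + 180° = 97.00° − 137.09° + 180° = 139.91°.
Angle from antisolar point = 180° − D = 40.09°.

40.1°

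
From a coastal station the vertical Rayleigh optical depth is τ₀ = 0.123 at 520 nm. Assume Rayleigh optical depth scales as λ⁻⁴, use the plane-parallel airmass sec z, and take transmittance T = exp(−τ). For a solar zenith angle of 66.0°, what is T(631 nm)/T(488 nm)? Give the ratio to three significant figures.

Airmass: sec 66.0° = 2.4586.
τ(631 nm) = 0.123 × (520/631)⁴ × 2.4586 = 0.123 × 0.4612 × 2.4586 = 0.1395.
τ(488 nm) = 0.123 × (520/488)⁴ × 2.4586 = 0.123 × 1.2892 × 2.4586 = 0.3899.
T(631)/T(488) = exp(τ_B − τ_A) = exp(0.2504) = 1.2845.

1.28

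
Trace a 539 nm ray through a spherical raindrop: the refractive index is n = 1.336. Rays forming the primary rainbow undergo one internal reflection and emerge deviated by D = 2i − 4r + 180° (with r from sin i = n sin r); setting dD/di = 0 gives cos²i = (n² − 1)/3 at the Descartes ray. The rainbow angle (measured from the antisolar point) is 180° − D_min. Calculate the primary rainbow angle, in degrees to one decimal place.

41.6°

cos²i = (1.78490 − 1)/3 = 0.26163; i = arccos(0.51150) = 59.236°.
sin r = sin 59.236°/1.336 = 0.64318; r = 40.029°.
D_min = 2·59.236° − 4·40.029° + 180° = 138.356°.
Rainbow angle = 180° − D_min = 41.644°.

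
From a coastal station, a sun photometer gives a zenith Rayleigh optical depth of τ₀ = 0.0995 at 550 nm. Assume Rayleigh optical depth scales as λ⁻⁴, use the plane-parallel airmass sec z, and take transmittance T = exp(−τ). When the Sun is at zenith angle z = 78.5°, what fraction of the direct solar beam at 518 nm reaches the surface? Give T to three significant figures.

0.530

sec 78.5° = 5.0159.
τ = 0.0995 × (550/518)⁴ × 5.0159 = 0.0995 × 1.2710 × 5.0159 = 0.6343.
T = exp(−0.6343) = 0.5303.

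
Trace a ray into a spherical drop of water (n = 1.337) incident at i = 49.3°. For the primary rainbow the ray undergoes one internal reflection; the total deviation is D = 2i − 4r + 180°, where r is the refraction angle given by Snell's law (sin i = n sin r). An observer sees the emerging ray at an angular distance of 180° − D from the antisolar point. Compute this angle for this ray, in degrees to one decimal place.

sin r = sin 49.3° / 1.337 = 0.7581/1.337 = 0.5670; r = 34.54°.
D = 2·49.3° − 4·34.54° + 180° = 98.60° − 138.18° + 180° = 140.42°.
Angle from antisolar point = 180° − D = 39.58°.

39.6°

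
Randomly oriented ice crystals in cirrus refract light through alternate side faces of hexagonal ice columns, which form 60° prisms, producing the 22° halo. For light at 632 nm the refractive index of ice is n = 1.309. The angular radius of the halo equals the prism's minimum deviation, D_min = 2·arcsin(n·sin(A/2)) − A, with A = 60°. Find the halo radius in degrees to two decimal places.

n·sin(A/2) = 1.309 × sin 30° = 1.309 × 0.5000 = 0.6545.
D_min = 2·arcsin(0.6545) − 60° = 2 × 40.882° − 60° = 21.763°.

21.76°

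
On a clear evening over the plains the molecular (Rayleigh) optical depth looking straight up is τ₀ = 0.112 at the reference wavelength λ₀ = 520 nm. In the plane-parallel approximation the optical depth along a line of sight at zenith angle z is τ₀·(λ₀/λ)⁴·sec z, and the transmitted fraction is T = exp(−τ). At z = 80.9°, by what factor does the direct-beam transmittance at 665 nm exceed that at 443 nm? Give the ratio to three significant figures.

Airmass: sec 80.9° = 6.3228.
τ(665 nm) = 0.112 × (520/665)⁴ × 6.3228 = 0.112 × 0.3739 × 6.3228 = 0.2648.
τ(443 nm) = 0.112 × (520/443)⁴ × 6.3228 = 0.112 × 1.8984 × 6.3228 = 1.3444.
T(665)/T(443) = exp(τ_B − τ_A) = exp(1.0796) = 2.9436.

2.94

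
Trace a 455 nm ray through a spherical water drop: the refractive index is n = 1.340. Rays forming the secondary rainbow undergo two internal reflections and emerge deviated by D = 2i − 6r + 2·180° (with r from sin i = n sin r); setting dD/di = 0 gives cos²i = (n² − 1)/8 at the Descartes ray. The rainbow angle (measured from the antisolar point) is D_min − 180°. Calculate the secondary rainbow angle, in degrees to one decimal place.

52.7°

cos²i = (1.79560 − 1)/8 = 0.09945; i = arccos(0.31536) = 71.618°.
sin r = sin 71.618°/1.340 = 0.70819; r = 45.088°.
D_min = 2·71.618° − 6·45.088° + 360° = 232.709°.
Rainbow angle = D_min − 180° = 52.709°.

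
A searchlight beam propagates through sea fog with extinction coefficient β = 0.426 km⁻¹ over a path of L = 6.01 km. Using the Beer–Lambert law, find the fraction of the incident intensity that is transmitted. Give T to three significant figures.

τ = β·L = 0.426 × 6.01 = 2.5603.
T = exp(−2.5603) = 0.0773.

0.0773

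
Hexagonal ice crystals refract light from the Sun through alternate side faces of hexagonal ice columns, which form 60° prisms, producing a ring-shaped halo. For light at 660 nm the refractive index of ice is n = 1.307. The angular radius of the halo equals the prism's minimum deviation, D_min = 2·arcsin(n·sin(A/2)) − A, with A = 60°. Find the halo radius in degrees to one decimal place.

21.6°

n·sin(A/2) = 1.307 × sin 30° = 1.307 × 0.5000 = 0.6535.
D_min = 2·arcsin(0.6535) − 60° = 2 × 40.806° − 60° = 21.612°.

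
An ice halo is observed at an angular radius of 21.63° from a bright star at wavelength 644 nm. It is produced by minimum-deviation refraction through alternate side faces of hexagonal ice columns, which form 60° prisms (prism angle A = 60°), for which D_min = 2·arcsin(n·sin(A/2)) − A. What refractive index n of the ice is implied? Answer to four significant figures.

1.307

Rearranging: n = sin((D_min + A)/2) / sin(A/2).
(D_min + A)/2 = (21.63° + 60°)/2 = 40.815°.
n = sin 40.815° / sin 30° = 0.6536 / 0.5000 = 1.3072.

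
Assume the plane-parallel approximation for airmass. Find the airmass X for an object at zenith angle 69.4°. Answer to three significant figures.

2.84

X = sec z = 1/cos 69.4° = 1/0.3518 = 2.8422.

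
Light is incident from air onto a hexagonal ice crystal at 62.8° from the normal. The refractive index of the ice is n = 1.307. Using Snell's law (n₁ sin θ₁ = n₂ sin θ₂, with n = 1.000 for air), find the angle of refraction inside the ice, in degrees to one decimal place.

Snell: sin θ_r = sin θ_i / n = sin 62.8° / 1.307 = 0.8894 / 1.307 = 0.6805.
θ_r = arcsin(0.6805) = 42.88°.

42.9°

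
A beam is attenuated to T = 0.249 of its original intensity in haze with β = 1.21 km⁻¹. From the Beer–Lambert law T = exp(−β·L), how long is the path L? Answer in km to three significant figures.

1.15 km

Beer–Lambert: T = exp(−βL) ⇒ L = −ln(T)/β = −ln(0.249)/1.21 = 1.3903/1.21 = 1.149 km.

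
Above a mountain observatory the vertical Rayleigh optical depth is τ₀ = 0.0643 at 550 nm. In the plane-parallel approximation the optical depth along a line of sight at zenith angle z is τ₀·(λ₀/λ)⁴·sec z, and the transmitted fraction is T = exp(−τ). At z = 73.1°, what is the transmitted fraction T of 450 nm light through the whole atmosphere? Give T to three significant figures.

sec 73.1° = 3.4399.
τ = 0.0643 × (550/450)⁴ × 3.4399 = 0.0643 × 2.2315 × 3.4399 = 0.4936.
T = exp(−0.4936) = 0.6104.

0.610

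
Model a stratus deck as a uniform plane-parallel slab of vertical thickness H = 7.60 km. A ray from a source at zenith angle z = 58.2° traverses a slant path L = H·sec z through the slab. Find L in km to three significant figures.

14.4 km

sec z = 1/cos 58.2° = 1.8977.
L = 7.60 × 1.8977 = 14.422 km.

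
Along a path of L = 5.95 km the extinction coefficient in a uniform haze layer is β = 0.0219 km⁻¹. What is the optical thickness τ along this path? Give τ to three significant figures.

0.130

τ = β·L = 0.0219 × 5.95 = 0.1303.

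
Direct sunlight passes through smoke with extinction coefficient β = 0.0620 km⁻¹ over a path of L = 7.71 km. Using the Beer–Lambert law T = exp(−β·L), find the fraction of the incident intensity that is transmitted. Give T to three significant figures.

0.620

τ = β·L = 0.0620 × 7.71 = 0.4780.
T = exp(−0.4780) = 0.6200.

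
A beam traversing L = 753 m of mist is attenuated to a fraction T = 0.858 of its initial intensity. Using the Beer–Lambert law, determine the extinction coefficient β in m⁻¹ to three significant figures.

Beer–Lambert: T = exp(−βL) ⇒ β = −ln(T)/L = −ln(0.858)/753 = 0.1532/753 = 0.0002034 m⁻¹.

0.000203 m⁻¹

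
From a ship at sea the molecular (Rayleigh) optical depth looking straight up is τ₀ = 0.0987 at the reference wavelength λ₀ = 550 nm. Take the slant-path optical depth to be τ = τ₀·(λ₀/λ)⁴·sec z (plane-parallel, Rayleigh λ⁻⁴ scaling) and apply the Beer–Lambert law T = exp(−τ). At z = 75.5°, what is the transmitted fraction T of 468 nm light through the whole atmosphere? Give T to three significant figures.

sec 75.5° = 3.9939.
τ = 0.0987 × (550/468)⁴ × 3.9939 = 0.0987 × 1.9075 × 3.9939 = 0.7519.
T = exp(−0.7519) = 0.4714.

0.471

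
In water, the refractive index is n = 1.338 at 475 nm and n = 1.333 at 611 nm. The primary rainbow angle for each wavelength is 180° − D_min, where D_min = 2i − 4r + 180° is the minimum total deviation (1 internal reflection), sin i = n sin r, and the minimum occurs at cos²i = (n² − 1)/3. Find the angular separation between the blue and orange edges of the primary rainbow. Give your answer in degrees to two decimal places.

0.72°

At 475 nm (n = 1.338): cos²i = 0.26341 → i = 59.120°, r = 39.899°, D_min = 138.643°, rainbow angle = 41.357°.
At 611 nm (n = 1.333): cos²i = 0.25896 → i = 59.410°, r = 40.225°, D_min = 137.922°, rainbow angle = 42.078°.
Angular width = |41.357° − 42.078°| = 0.722°.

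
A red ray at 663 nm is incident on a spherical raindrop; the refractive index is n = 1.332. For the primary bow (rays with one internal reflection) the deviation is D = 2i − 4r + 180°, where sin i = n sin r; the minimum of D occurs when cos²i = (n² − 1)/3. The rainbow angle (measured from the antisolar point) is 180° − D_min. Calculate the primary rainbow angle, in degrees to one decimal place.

cos²i = (1.77422 − 1)/3 = 0.25807; i = arccos(0.50801) = 59.469°.
sin r = sin 59.469°/1.332 = 0.64666; r = 40.290°.
D_min = 2·59.469° − 4·40.290° + 180° = 137.776°.
Rainbow angle = 180° − D_min = 42.224°.

42.2°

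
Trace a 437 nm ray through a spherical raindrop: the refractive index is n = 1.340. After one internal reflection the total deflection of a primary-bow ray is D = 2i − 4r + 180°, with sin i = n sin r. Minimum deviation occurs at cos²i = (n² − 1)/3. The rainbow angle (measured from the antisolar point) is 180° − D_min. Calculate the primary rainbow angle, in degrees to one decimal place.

41.1°

cos²i = (1.79560 − 1)/3 = 0.26520; i = arccos(0.51498) = 59.004°.
sin r = sin 59.004°/1.340 = 0.63971; r = 39.770°.
D_min = 2·59.004° − 4·39.770° + 180° = 138.929°.
Rainbow angle = 180° − D_min = 41.071°.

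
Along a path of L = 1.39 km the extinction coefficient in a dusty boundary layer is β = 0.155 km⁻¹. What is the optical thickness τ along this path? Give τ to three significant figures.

τ = β·L = 0.155 × 1.39 = 0.2154.

0.215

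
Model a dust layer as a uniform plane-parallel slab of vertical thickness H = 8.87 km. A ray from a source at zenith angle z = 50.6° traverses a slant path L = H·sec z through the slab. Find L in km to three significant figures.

sec z = 1/cos 50.6° = 1.5755.
L = 8.87 × 1.5755 = 13.974 km.

14.0 km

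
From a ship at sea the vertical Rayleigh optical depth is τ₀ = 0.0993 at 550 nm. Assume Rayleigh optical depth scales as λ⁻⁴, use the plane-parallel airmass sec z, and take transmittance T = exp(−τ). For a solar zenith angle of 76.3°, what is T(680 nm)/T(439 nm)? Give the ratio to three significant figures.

Airmass: sec 76.3° = 4.2223.
τ(680 nm) = 0.0993 × (550/680)⁴ × 4.2223 = 0.0993 × 0.4280 × 4.2223 = 0.1794.
τ(439 nm) = 0.0993 × (550/439)⁴ × 4.2223 = 0.0993 × 2.4637 × 4.2223 = 1.0330.
T(680)/T(439) = exp(τ_B − τ_A) = exp(0.8535) = 2.3479.

2.35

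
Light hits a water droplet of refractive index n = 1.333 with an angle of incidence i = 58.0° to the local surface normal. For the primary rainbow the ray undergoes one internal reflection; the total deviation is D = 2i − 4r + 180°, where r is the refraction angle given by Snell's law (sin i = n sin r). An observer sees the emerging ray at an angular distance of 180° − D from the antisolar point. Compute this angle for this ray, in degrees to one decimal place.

42.0°

sin r = sin 58.0° / 1.333 = 0.8480/1.333 = 0.6362; r = 39.51°.
D = 2·58.0° − 4·39.51° + 180° = 116.00° − 158.03° + 180° = 137.97°.
Angle from antisolar point = 180° − D = 42.03°.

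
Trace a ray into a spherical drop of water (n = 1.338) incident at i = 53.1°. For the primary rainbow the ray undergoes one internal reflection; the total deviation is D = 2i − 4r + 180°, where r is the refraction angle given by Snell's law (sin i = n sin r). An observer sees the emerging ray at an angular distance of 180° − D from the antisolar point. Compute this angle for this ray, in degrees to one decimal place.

40.6°

sin r = sin 53.1° / 1.338 = 0.7997/1.338 = 0.5977; r = 36.70°.
D = 2·53.1° − 4·36.70° + 180° = 106.20° − 146.81° + 180° = 139.39°.
Angle from antisolar point = 180° − D = 40.61°.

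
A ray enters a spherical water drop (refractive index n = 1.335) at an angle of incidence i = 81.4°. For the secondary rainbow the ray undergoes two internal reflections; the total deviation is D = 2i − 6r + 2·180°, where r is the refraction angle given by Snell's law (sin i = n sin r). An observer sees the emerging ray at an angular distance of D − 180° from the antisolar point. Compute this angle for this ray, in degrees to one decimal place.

56.1°

sin r = sin 81.4° / 1.335 = 0.9888/1.335 = 0.7406; r = 47.79°.
D = 2·81.4° − 6·47.79° + 2·180° = 162.80° − 286.72° + 360° = 236.08°.
Angle from antisolar point = D − 180° = 56.08°.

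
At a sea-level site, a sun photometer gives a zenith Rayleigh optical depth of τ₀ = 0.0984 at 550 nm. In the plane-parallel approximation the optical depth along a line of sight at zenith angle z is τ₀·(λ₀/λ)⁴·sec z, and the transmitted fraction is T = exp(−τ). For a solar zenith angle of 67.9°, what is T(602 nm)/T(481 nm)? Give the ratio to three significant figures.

1.30

Airmass: sec 67.9° = 2.6580.
τ(602 nm) = 0.0984 × (550/602)⁴ × 2.6580 = 0.0984 × 0.6967 × 2.6580 = 0.1822.
τ(481 nm) = 0.0984 × (550/481)⁴ × 2.6580 = 0.0984 × 1.7095 × 2.6580 = 0.4471.
T(602)/T(481) = exp(τ_B − τ_A) = exp(0.2649) = 1.3033.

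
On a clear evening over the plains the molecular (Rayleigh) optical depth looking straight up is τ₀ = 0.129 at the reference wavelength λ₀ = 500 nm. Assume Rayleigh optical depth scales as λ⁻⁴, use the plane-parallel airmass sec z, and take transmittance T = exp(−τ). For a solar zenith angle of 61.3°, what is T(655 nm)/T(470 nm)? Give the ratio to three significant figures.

1.29

Airmass: sec 61.3° = 2.0824.
τ(655 nm) = 0.129 × (500/655)⁴ × 2.0824 = 0.129 × 0.3396 × 2.0824 = 0.0912.
τ(470 nm) = 0.129 × (500/470)⁴ × 2.0824 = 0.129 × 1.2808 × 2.0824 = 0.3441.
T(655)/T(470) = exp(τ_B − τ_A) = exp(0.2528) = 1.2877.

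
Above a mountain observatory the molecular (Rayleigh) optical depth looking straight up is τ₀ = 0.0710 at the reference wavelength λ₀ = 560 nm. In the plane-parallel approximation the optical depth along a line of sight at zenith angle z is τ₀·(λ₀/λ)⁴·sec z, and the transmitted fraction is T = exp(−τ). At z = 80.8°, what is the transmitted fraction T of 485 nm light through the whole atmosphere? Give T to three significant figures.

0.454

sec 80.8° = 6.2546.
τ = 0.0710 × (560/485)⁴ × 6.2546 = 0.0710 × 1.7774 × 6.2546 = 0.7893.
T = exp(−0.7893) = 0.4542.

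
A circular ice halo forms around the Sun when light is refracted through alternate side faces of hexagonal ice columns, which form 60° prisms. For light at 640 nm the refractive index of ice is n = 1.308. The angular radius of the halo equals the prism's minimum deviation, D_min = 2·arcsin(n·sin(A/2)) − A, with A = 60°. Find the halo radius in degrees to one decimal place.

21.7°

n·sin(A/2) = 1.308 × sin 30° = 1.308 × 0.5000 = 0.6540.
D_min = 2·arcsin(0.6540) − 60° = 2 × 40.844° − 60° = 21.688°.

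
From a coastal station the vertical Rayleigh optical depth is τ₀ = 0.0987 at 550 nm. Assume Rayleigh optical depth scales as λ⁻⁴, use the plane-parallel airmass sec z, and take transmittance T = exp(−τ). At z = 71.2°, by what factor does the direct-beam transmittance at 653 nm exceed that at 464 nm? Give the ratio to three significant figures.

Airmass: sec 71.2° = 3.1030.
τ(653 nm) = 0.0987 × (550/653)⁴ × 3.1030 = 0.0987 × 0.5033 × 3.1030 = 0.1541.
τ(464 nm) = 0.0987 × (550/464)⁴ × 3.1030 = 0.0987 × 1.9741 × 3.1030 = 0.6046.
T(653)/T(464) = exp(τ_B − τ_A) = exp(0.4505) = 1.5691.

1.57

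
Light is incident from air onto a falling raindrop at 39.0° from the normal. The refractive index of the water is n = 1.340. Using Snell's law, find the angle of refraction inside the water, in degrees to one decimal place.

Snell: sin θ_r = sin θ_i / n = sin 39.0° / 1.340 = 0.6293 / 1.340 = 0.4696.
θ_r = arcsin(0.4696) = 28.01°.

28.0°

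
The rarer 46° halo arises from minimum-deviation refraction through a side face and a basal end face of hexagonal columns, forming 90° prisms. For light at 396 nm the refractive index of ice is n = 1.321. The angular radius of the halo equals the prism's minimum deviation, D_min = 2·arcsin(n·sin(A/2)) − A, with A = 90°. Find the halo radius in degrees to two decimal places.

n·sin(A/2) = 1.321 × sin 45° = 1.321 × 0.7071 = 0.9341.
D_min = 2·arcsin(0.9341) − 90° = 2 × 69.081° − 90° = 48.163°.

48.16°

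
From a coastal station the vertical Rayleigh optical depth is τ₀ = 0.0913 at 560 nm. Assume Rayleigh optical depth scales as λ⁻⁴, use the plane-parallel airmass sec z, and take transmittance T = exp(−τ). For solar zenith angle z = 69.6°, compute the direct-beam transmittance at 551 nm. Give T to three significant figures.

0.756

sec 69.6° = 2.8688.
τ = 0.0913 × (560/551)⁴ × 2.8688 = 0.0913 × 1.0670 × 2.8688 = 0.2795.
T = exp(−0.2795) = 0.7562.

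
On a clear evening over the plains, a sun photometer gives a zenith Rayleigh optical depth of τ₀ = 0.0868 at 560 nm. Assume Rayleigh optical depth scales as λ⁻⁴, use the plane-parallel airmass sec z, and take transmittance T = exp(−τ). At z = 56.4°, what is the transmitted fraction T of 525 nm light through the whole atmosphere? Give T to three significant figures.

0.816

sec 56.4° = 1.8070.
τ = 0.0868 × (560/525)⁴ × 1.8070 = 0.0868 × 1.2945 × 1.8070 = 0.2030.
T = exp(−0.2030) = 0.8162.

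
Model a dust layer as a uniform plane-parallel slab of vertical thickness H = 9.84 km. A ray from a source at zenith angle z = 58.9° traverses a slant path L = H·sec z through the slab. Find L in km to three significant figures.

sec z = 1/cos 58.9° = 1.9360.
L = 9.84 × 1.9360 = 19.050 km.

19.1 km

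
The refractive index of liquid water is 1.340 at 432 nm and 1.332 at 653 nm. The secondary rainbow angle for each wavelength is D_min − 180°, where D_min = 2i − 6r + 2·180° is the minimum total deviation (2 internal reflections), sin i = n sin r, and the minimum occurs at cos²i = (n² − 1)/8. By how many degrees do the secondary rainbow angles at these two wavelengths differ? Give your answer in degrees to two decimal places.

2.08°

At 432 nm (n = 1.340): cos²i = 0.09945 → i = 71.618°, r = 45.088°, D_min = 232.709°, rainbow angle = 52.709°.
At 653 nm (n = 1.332): cos²i = 0.09678 → i = 71.875°, r = 45.520°, D_min = 230.628°, rainbow angle = 50.628°.
Angular width = |52.709° − 50.628°| = 2.080°.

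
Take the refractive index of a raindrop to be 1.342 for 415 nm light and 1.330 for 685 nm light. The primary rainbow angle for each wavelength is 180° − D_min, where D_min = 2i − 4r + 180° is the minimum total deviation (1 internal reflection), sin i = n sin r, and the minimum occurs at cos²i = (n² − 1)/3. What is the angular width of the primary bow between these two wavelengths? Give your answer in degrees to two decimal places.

At 415 nm (n = 1.342): cos²i = 0.26699 → i = 58.888°, r = 39.641°, D_min = 139.213°, rainbow angle = 40.787°.
At 685 nm (n = 1.330): cos²i = 0.25630 → i = 59.585°, r = 40.422°, D_min = 137.484°, rainbow angle = 42.516°.
Angular width = |40.787° − 42.516°| = 1.729°.

1.73°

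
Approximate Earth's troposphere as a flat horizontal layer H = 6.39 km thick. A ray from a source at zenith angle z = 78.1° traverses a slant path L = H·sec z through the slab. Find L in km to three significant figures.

sec z = 1/cos 78.1° = 4.8496.
L = 6.39 × 4.8496 = 30.989 km.

31.0 km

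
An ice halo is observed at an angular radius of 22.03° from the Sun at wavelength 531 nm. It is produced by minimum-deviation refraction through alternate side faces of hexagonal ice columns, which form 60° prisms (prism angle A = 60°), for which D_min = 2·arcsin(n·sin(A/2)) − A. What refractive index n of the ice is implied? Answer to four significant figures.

Rearranging: n = sin((D_min + A)/2) / sin(A/2).
(D_min + A)/2 = (22.03° + 60°)/2 = 41.015°.
n = sin 41.015° / sin 30° = 0.6563 / 0.5000 = 1.3125.

1.313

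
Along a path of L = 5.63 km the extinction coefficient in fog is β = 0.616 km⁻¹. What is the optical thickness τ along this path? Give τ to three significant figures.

3.47

τ = β·L = 0.616 × 5.63 = 3.4681.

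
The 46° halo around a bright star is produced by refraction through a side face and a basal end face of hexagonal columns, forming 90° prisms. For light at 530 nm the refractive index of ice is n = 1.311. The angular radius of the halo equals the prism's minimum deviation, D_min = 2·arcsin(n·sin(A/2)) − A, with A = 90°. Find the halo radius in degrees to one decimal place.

45.9°

n·sin(A/2) = 1.311 × sin 45° = 1.311 × 0.7071 = 0.9270.
D_min = 2·arcsin(0.9270) − 90° = 2 × 67.974° − 90° = 45.949°.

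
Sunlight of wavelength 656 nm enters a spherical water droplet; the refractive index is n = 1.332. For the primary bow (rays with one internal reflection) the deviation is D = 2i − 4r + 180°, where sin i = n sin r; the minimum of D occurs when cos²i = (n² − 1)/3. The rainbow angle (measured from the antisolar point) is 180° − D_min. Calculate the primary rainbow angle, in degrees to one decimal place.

42.2°

cos²i = (1.77422 − 1)/3 = 0.25807; i = arccos(0.50801) = 59.469°.
sin r = sin 59.469°/1.332 = 0.64666; r = 40.290°.
D_min = 2·59.469° − 4·40.290° + 180° = 137.776°.
Rainbow angle = 180° − D_min = 42.224°.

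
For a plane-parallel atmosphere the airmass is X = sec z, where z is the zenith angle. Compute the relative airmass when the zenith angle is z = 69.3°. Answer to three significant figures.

2.83

X = sec z = 1/cos 69.3° = 1/0.3535 = 2.8291.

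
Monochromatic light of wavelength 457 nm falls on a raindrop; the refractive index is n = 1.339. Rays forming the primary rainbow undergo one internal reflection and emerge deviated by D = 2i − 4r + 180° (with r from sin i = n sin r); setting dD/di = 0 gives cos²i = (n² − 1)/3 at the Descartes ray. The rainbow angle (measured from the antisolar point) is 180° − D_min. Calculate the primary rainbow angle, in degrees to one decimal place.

41.2°

cos²i = (1.79292 − 1)/3 = 0.26431; i = arccos(0.51411) = 59.062°.
sin r = sin 59.062°/1.339 = 0.64057; r = 39.834°.
D_min = 2·59.062° − 4·39.834° + 180° = 138.786°.
Rainbow angle = 180° − D_min = 41.214°.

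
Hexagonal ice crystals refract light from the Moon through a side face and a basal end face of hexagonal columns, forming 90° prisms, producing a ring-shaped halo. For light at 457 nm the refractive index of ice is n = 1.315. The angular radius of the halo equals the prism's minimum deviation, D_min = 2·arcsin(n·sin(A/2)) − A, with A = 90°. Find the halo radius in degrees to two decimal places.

46.82°

n·sin(A/2) = 1.315 × sin 45° = 1.315 × 0.7071 = 0.9298.
D_min = 2·arcsin(0.9298) − 90° = 2 × 68.411° − 90° = 46.821°.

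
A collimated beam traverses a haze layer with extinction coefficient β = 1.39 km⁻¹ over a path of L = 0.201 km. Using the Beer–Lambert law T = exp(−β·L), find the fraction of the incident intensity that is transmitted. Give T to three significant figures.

0.756

τ = β·L = 1.39 × 0.201 = 0.2794.
T = exp(−0.2794) = 0.7562.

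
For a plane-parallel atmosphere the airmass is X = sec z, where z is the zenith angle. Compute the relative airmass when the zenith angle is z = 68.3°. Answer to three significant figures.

X = sec z = 1/cos 68.3° = 1/0.3697 = 2.7046.

2.70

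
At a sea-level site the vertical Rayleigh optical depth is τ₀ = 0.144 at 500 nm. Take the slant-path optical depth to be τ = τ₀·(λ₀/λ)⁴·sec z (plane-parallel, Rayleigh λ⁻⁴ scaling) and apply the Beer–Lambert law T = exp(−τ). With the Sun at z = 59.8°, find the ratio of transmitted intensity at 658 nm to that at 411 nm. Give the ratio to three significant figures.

Airmass: sec 59.8° = 1.9880.
τ(658 nm) = 0.144 × (500/658)⁴ × 1.9880 = 0.144 × 0.3334 × 1.9880 = 0.0954.
τ(411 nm) = 0.144 × (500/411)⁴ × 1.9880 = 0.144 × 2.1903 × 1.9880 = 0.6270.
T(658)/T(411) = exp(τ_B − τ_A) = exp(0.5316) = 1.7016.

1.70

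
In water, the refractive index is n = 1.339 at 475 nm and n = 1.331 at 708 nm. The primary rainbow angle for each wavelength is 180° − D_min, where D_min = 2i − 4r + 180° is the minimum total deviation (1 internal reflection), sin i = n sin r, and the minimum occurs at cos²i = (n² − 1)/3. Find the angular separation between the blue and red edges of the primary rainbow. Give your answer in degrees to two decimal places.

1.16°

At 475 nm (n = 1.339): cos²i = 0.26431 → i = 59.062°, r = 39.834°, D_min = 138.786°, rainbow angle = 41.214°.
At 708 nm (n = 1.331): cos²i = 0.25719 → i = 59.527°, r = 40.356°, D_min = 137.630°, rainbow angle = 42.370°.
Angular width = |41.214° − 42.370°| = 1.156°.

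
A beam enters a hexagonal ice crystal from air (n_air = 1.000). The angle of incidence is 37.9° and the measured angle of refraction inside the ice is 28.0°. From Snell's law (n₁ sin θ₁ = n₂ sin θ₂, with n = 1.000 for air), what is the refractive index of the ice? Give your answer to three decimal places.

n = sin θ_i / sin θ_r = sin 37.9° / sin 28.0° = 0.6143 / 0.4695 = 1.3085.

1.308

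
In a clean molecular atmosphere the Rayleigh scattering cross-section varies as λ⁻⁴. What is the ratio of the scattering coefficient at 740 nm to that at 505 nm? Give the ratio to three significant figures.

0.217

Rayleigh scattering ∝ λ⁻⁴, so the ratio of coefficients is the inverse fourth power of the wavelength ratio.
σ(740)/σ(505) = (505/740)⁴ = (0.6824)⁴ = 0.2169.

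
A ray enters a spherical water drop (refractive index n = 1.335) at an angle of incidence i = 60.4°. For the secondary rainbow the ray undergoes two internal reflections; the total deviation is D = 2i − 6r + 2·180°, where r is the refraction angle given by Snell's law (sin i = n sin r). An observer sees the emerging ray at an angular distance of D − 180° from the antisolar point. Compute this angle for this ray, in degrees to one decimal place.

sin r = sin 60.4° / 1.335 = 0.8695/1.335 = 0.6513; r = 40.64°.
D = 2·60.4° − 6·40.64° + 2·180° = 120.80° − 243.84° + 360° = 236.96°.
Angle from antisolar point = D − 180° = 56.96°.

57.0°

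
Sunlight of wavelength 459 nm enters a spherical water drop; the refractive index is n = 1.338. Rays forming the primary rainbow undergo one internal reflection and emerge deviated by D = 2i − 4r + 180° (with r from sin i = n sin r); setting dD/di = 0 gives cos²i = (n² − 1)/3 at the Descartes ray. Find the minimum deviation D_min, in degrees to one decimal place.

cos²i = (1.79024 − 1)/3 = 0.26341; i = arccos(0.51324) = 59.120°.
sin r = sin 59.120°/1.338 = 0.64144; r = 39.899°.
D_min = 2·59.120° − 4·39.899° + 180° = 138.643°.

138.6°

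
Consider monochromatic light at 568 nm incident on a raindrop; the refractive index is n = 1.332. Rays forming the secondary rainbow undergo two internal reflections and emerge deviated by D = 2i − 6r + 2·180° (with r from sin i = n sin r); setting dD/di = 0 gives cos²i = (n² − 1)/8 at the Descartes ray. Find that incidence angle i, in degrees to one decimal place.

71.9°

cos²i = (1.332² − 1)/8 = (1.77422 − 1)/8 = 0.09678.
cos i = 0.31109, so i = 71.875°.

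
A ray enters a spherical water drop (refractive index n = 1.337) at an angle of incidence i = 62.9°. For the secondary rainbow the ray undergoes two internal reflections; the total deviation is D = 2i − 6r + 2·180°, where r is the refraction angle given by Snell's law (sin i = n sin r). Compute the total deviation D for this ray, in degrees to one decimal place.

235.3°

sin r = sin 62.9° / 1.337 = 0.8902/1.337 = 0.6658; r = 41.75°.
D = 2·62.9° − 6·41.75° + 2·180° = 125.80° − 250.48° + 360° = 235.32°.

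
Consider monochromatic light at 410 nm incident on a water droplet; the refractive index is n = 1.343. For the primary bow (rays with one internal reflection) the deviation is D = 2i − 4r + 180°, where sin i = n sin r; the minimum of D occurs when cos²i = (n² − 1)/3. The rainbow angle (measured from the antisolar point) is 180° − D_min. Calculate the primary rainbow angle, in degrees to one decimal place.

cos²i = (1.80365 − 1)/3 = 0.26788; i = arccos(0.51757) = 58.830°.
sin r = sin 58.830°/1.343 = 0.63711; r = 39.577°.
D_min = 2·58.830° − 4·39.577° + 180° = 139.354°.
Rainbow angle = 180° − D_min = 40.646°.

40.6°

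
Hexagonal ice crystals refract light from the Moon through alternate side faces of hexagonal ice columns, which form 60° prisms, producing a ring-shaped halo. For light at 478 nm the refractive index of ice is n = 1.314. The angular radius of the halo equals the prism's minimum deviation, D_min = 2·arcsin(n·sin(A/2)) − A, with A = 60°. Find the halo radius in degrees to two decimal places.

22.14°

n·sin(A/2) = 1.314 × sin 30° = 1.314 × 0.5000 = 0.6570.
D_min = 2·arcsin(0.6570) − 60° = 2 × 41.071° − 60° = 22.143°.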